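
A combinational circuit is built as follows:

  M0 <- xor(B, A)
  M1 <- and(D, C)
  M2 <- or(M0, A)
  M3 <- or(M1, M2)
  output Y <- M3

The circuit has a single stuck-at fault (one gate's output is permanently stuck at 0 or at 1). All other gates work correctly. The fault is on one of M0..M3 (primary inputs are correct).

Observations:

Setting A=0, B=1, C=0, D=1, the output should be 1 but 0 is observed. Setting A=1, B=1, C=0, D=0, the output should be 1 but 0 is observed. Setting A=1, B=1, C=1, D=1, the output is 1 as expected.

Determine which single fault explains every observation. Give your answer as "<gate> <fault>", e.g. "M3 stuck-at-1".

M2 stuck-at-0

Fault-free values for test 1 (A=0, B=1, C=0, D=1): M0=1, M1=0, M2=1, M3=1, giving Y=1. Observed 0.
Test 1: faults giving observed 0 are {M0 stuck-at-0, M2 stuck-at-0, M3 stuck-at-0}.
Test 2 (A=1, B=1, C=0, D=0): fault-free M0=0, M1=0, M2=1, M3=1 → 1; observed 0. Eliminates M0 stuck-at-0.
Test 3 (A=1, B=1, C=1, D=1): fault-free M0=0, M1=1, M2=1, M3=1 → 1; observed 1. Eliminates M3 stuck-at-0.
Only M2 stuck-at-0 is consistent with every test.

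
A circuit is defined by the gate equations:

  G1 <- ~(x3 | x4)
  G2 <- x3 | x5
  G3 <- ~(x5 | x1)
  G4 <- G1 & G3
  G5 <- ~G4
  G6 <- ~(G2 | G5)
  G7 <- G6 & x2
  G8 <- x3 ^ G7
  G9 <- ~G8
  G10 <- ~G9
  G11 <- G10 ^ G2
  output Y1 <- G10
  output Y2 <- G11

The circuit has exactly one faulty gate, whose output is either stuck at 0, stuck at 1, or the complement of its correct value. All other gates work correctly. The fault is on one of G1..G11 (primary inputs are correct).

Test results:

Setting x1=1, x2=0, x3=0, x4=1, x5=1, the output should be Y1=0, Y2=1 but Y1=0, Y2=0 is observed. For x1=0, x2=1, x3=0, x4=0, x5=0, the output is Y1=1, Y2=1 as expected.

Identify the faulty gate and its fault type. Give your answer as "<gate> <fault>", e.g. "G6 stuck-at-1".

G2 stuck-at-0

Fault-free values for test 1 (x1=1, x2=0, x3=0, x4=1, x5=1): G1=0, G2=1, G3=0, G4=0, G5=1, G6=0, G7=0, G8=0, G9=1, G10=0, G11=1, giving Y1=0, Y2=1. Observed Y1=0, Y2=0.
Test 1: faults giving observed Y1=0, Y2=0 are {G2 stuck-at-0, G2 inverted output, G11 stuck-at-0, G11 inverted output}.
Test 2 (x1=0, x2=1, x3=0, x4=0, x5=0): fault-free G1=1, G2=0, G3=1, G4=1, G5=0, G6=1, G7=1, G8=1, G9=0, G10=1, G11=1 → Y1=1, Y2=1; observed Y1=1, Y2=1. Eliminates G2 inverted output, G11 stuck-at-0, G11 inverted output.
Only G2 stuck-at-0 is consistent with every test.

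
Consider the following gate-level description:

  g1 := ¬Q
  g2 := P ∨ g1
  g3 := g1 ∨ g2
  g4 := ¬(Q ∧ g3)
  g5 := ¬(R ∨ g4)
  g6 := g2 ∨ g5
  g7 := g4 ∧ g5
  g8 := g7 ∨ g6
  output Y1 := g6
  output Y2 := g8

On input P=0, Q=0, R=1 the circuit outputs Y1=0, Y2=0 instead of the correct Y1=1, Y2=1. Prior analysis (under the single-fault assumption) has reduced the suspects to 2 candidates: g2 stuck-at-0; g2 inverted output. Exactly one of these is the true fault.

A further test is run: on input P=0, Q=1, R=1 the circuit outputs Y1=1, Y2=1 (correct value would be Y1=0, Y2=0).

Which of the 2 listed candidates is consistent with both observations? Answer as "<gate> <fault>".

Evaluate each candidate on input P=0, Q=1, R=1:
  g2 stuck-at-0: g1=0, g2=0 [stuck-at-0], g3=0, g4=1, g5=0, g6=0, g7=0, g8=0 → Y1=0, Y2=0 — eliminated
  g2 inverted output: g1=0, g2=1 [inverted output], g3=1, g4=0, g5=0, g6=1, g7=0, g8=1 → Y1=1, Y2=1 — matches
Only g2 inverted output reproduces the observed Y1=1, Y2=1.

g2 inverted output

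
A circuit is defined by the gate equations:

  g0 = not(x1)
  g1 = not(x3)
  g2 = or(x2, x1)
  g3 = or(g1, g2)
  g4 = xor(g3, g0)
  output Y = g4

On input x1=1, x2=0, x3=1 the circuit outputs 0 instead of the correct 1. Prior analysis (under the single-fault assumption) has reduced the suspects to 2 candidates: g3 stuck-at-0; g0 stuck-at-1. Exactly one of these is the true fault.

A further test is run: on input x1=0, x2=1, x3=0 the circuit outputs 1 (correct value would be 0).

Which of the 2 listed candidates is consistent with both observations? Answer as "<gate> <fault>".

g3 stuck-at-0

Evaluate each candidate on input x1=0, x2=1, x3=0:
  g3 stuck-at-0: g0=1, g1=1, g2=1, g3=0 [stuck-at-0], g4=1 → 1 — matches
  g0 stuck-at-1: g0=1 [stuck-at-1], g1=1, g2=1, g3=1, g4=0 → 0 — eliminated
Only g3 stuck-at-0 reproduces the observed 1.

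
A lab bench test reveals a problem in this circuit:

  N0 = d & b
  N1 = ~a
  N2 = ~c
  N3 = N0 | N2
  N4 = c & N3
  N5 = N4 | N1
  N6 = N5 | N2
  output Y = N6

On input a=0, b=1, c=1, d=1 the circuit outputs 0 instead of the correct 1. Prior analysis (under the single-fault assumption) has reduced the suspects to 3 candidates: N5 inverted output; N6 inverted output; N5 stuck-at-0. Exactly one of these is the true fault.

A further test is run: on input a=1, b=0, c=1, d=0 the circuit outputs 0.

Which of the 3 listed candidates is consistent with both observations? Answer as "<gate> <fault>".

Evaluate each candidate on input a=1, b=0, c=1, d=0:
  N5 inverted output: N0=0, N1=0, N2=0, N3=0, N4=0, N5=1 [inverted output], N6=1 → 1 — eliminated
  N6 inverted output: N0=0, N1=0, N2=0, N3=0, N4=0, N5=0, N6=1 [inverted output] → 1 — eliminated
  N5 stuck-at-0: N0=0, N1=0, N2=0, N3=0, N4=0, N5=0 [stuck-at-0], N6=0 → 0 — matches
Only N5 stuck-at-0 reproduces the observed 0.

N5 stuck-at-0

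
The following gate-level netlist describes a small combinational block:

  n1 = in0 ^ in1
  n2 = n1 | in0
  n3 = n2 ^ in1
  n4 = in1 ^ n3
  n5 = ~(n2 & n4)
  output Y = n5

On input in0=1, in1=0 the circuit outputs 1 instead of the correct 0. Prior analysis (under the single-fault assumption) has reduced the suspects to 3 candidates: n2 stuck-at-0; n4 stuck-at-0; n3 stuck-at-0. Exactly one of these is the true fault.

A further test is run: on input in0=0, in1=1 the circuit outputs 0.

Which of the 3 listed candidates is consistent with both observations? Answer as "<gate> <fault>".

Evaluate each candidate on input in0=0, in1=1:
  n2 stuck-at-0: n1=1, n2=0 [stuck-at-0], n3=1, n4=0, n5=1 → 1 — eliminated
  n4 stuck-at-0: n1=1, n2=1, n3=0, n4=0 [stuck-at-0], n5=1 → 1 — eliminated
  n3 stuck-at-0: n1=1, n2=1, n3=0 [stuck-at-0], n4=1, n5=0 → 0 — matches
Only n3 stuck-at-0 reproduces the observed 0.

n3 stuck-at-0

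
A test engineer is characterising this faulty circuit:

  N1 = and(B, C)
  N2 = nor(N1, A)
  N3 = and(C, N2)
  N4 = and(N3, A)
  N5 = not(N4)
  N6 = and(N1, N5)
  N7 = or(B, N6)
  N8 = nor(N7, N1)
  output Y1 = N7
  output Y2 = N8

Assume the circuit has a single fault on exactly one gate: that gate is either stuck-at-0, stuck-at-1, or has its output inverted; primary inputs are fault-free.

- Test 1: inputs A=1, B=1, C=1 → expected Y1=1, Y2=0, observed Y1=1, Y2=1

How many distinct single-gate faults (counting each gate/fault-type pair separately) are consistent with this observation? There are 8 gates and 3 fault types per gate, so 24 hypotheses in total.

Fault-free: N1=1, N2=0, N3=0, N4=0, N5=1, N6=1, N7=1, N8=0 → Y1=1, Y2=0. Observed Y1=1, Y2=1.
  N1: none of the 3 fault types match ✗
  N2: none of the 3 fault types match ✗
  N3: none of the 3 fault types match ✗
  N4: none of the 3 fault types match ✗
  N5: none of the 3 fault types match ✗
  N6: none of the 3 fault types match ✗
  N7: none of the 3 fault types match ✗
  N8: stuck-at-1, inverted output ✓; others ✗
Consistent faults: {N8 stuck-at-1, N8 inverted output} — 2 in all.

2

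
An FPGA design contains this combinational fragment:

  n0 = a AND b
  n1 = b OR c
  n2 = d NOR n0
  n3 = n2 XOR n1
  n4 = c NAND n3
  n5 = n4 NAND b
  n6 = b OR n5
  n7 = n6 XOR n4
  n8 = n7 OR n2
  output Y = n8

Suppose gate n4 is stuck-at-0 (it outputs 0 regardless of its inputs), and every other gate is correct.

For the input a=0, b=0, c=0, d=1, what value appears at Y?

Propagate with n4 forced: n0=0, n1=0, n2=0, n3=0, n4=0 [stuck-at-0], n5=1, n6=1, n7=1, n8=1.
So Y = 1. (Without the fault it would be 0.)

1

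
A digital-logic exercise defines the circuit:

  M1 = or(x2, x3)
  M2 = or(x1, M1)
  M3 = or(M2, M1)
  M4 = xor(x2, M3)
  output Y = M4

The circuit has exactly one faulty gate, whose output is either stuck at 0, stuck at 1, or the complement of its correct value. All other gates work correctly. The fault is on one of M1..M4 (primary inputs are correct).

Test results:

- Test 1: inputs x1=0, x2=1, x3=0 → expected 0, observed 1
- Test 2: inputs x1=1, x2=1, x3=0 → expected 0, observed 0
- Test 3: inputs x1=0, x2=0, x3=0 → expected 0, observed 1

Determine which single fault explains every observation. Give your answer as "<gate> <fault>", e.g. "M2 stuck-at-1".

M1 inverted output

Fault-free values for test 1 (x1=0, x2=1, x3=0): M1=1, M2=1, M3=1, M4=0, giving Y=0. Observed 1.
Test 1: faults giving observed 1 are {M1 stuck-at-0, M1 inverted output, M3 stuck-at-0, M3 inverted output, M4 stuck-at-1, M4 inverted output}.
Test 2 (x1=1, x2=1, x3=0): fault-free M1=1, M2=1, M3=1, M4=0 → 0; observed 0. Eliminates M3 stuck-at-0, M3 inverted output, M4 stuck-at-1, M4 inverted output.
Test 3 (x1=0, x2=0, x3=0): fault-free M1=0, M2=0, M3=0, M4=0 → 0; observed 1. Eliminates M1 stuck-at-0.
Only M1 inverted output is consistent with every test.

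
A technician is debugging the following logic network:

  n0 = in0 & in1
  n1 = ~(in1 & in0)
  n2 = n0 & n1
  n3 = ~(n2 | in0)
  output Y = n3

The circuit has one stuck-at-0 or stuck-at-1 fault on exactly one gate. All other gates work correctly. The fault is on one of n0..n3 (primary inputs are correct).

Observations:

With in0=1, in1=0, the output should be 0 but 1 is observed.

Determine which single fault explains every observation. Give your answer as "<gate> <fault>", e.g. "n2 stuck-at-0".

Fault-free values for test 1 (in0=1, in1=0): n0=0, n1=1, n2=0, n3=0, giving Y=0. Observed 1.
Test 1: faults giving observed 1 are {n3 stuck-at-1}.
Only n3 stuck-at-1 is consistent with every test.

n3 stuck-at-1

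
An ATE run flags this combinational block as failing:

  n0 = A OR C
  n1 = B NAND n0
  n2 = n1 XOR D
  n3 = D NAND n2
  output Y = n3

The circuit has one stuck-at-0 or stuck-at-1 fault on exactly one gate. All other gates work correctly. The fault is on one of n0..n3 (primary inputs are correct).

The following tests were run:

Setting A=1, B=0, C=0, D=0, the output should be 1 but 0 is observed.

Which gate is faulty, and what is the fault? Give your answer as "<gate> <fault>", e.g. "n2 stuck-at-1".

Fault-free values for test 1 (A=1, B=0, C=0, D=0): n0=1, n1=1, n2=1, n3=1, giving Y=1. Observed 0.
Test 1: faults giving observed 0 are {n3 stuck-at-0}.
Only n3 stuck-at-0 is consistent with every test.

n3 stuck-at-0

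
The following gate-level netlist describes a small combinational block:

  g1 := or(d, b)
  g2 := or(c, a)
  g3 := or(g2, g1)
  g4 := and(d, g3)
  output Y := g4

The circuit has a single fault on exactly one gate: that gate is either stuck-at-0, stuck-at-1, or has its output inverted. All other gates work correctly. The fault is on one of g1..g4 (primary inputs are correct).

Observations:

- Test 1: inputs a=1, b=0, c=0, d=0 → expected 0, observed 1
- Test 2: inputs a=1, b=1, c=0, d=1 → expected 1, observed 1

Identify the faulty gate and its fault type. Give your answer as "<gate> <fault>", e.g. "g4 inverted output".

Fault-free values for test 1 (a=1, b=0, c=0, d=0): g1=0, g2=1, g3=1, g4=0, giving Y=0. Observed 1.
Test 1: faults giving observed 1 are {g4 stuck-at-1, g4 inverted output}.
Test 2 (a=1, b=1, c=0, d=1): fault-free g1=1, g2=1, g3=1, g4=1 → 1; observed 1. Eliminates g4 inverted output.
Only g4 stuck-at-1 is consistent with every test.

g4 stuck-at-1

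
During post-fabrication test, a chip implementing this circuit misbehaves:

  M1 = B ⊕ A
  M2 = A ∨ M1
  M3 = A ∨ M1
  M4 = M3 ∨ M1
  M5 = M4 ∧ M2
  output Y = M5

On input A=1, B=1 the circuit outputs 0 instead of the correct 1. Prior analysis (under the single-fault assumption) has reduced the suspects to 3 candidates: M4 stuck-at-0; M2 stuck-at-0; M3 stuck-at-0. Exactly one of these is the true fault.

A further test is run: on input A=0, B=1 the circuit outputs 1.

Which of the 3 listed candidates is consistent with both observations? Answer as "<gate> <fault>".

Evaluate each candidate on input A=0, B=1:
  M4 stuck-at-0: M1=1, M2=1, M3=1, M4=0 [stuck-at-0], M5=0 → 0 — eliminated
  M2 stuck-at-0: M1=1, M2=0 [stuck-at-0], M3=1, M4=1, M5=0 → 0 — eliminated
  M3 stuck-at-0: M1=1, M2=1, M3=0 [stuck-at-0], M4=1, M5=1 → 1 — matches
Only M3 stuck-at-0 reproduces the observed 1.

M3 stuck-at-0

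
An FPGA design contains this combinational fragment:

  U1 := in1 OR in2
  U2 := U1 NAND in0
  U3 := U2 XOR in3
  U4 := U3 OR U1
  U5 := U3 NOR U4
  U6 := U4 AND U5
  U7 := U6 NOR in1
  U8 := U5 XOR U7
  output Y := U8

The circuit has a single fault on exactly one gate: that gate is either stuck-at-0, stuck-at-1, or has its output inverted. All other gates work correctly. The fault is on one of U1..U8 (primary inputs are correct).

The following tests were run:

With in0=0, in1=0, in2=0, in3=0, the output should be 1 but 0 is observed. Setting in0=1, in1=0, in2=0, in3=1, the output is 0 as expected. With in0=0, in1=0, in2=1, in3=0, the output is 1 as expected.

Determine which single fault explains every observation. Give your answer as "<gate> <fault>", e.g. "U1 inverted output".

U3 stuck-at-0

Fault-free values for test 1 (in0=0, in1=0, in2=0, in3=0): U1=0, U2=1, U3=1, U4=1, U5=0, U6=0, U7=1, U8=1, giving Y=1. Observed 0.
Test 1: faults giving observed 0 are {U2 stuck-at-0, U2 inverted output, U3 stuck-at-0, U3 inverted output, U6 stuck-at-1, U6 inverted output, U7 stuck-at-0, U7 inverted output, U8 stuck-at-0, U8 inverted output}.
Test 2 (in0=1, in1=0, in2=0, in3=1): fault-free U1=0, U2=1, U3=0, U4=0, U5=1, U6=0, U7=1, U8=0 → 0; observed 0. Eliminates U2 stuck-at-0, U2 inverted output, U3 inverted output, U6 stuck-at-1, U6 inverted output, U7 stuck-at-0, U7 inverted output, U8 inverted output.
Test 3 (in0=0, in1=0, in2=1, in3=0): fault-free U1=1, U2=1, U3=1, U4=1, U5=0, U6=0, U7=1, U8=1 → 1; observed 1. Eliminates U8 stuck-at-0.
Only U3 stuck-at-0 is consistent with every test.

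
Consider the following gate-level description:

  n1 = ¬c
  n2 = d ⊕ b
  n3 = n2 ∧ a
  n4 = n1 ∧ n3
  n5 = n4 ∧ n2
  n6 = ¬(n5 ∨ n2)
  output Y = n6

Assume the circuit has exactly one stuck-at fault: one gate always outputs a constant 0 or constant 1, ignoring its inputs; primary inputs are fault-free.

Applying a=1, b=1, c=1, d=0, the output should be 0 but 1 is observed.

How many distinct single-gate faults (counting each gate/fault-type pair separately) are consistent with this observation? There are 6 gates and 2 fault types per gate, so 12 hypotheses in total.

2

Fault-free: n1=0, n2=1, n3=1, n4=0, n5=0, n6=0 → 0. Observed 1.
  n1 stuck-at-0: output 0 ✗
  n1 stuck-at-1: output 0 ✗
  n2 stuck-at-0: output 1 ✓
  n2 stuck-at-1: output 0 ✗
  n3 stuck-at-0: output 0 ✗
  n3 stuck-at-1: output 0 ✗
  n4 stuck-at-0: output 0 ✗
  n4 stuck-at-1: output 0 ✗
  n5 stuck-at-0: output 0 ✗
  n5 stuck-at-1: output 0 ✗
  n6 stuck-at-0: output 0 ✗
  n6 stuck-at-1: output 1 ✓
Consistent faults: {n2 stuck-at-0, n6 stuck-at-1} — 2 in all.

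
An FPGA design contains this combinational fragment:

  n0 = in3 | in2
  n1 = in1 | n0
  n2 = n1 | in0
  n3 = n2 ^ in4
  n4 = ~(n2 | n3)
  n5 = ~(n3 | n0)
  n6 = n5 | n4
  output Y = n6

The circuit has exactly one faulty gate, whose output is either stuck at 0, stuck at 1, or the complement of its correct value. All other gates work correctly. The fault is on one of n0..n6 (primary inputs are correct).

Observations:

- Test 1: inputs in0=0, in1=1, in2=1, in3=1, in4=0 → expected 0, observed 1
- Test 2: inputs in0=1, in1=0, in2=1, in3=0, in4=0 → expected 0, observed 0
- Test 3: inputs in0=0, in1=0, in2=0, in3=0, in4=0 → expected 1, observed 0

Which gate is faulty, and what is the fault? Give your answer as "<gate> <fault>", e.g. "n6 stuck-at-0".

Fault-free values for test 1 (in0=0, in1=1, in2=1, in3=1, in4=0): n0=1, n1=1, n2=1, n3=1, n4=0, n5=0, n6=0, giving Y=0. Observed 1.
Test 1: faults giving observed 1 are {n1 stuck-at-0, n1 inverted output, n2 stuck-at-0, n2 inverted output, n4 stuck-at-1, n4 inverted output, n5 stuck-at-1, n5 inverted output, n6 stuck-at-1, n6 inverted output}.
Test 2 (in0=1, in1=0, in2=1, in3=0, in4=0): fault-free n0=1, n1=1, n2=1, n3=1, n4=0, n5=0, n6=0 → 0; observed 0. Eliminates n2 stuck-at-0, n2 inverted output, n4 stuck-at-1, n4 inverted output, n5 stuck-at-1, n5 inverted output, n6 stuck-at-1, n6 inverted output.
Test 3 (in0=0, in1=0, in2=0, in3=0, in4=0): fault-free n0=0, n1=0, n2=0, n3=0, n4=1, n5=1, n6=1 → 1; observed 0. Eliminates n1 stuck-at-0.
Only n1 inverted output is consistent with every test.

n1 inverted output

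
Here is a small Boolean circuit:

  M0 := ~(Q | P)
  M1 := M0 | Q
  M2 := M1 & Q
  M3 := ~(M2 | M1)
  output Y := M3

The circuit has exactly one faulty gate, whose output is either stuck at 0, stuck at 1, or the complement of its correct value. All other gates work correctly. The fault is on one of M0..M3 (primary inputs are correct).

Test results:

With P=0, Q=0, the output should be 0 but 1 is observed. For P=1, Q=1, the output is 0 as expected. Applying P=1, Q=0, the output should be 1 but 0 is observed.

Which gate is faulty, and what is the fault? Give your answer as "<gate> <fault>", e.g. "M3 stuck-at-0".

M0 inverted output

Fault-free values for test 1 (P=0, Q=0): M0=1, M1=1, M2=0, M3=0, giving Y=0. Observed 1.
Test 1: faults giving observed 1 are {M0 stuck-at-0, M0 inverted output, M1 stuck-at-0, M1 inverted output, M3 stuck-at-1, M3 inverted output}.
Test 2 (P=1, Q=1): fault-free M0=0, M1=1, M2=1, M3=0 → 0; observed 0. Eliminates M1 stuck-at-0, M1 inverted output, M3 stuck-at-1, M3 inverted output.
Test 3 (P=1, Q=0): fault-free M0=0, M1=0, M2=0, M3=1 → 1; observed 0. Eliminates M0 stuck-at-0.
Only M0 inverted output is consistent with every test.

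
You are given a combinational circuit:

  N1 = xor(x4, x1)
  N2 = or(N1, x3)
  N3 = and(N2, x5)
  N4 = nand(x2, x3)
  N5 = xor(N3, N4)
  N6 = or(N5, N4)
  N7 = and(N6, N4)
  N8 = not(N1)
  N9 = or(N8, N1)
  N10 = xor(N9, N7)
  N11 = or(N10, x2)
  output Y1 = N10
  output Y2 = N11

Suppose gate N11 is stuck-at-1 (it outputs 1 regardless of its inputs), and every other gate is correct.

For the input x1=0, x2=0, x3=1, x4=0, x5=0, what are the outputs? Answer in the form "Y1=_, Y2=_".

Propagate with N11 forced: N1=0, N2=1, N3=0, N4=1, N5=1, N6=1, N7=1, N8=1, N9=1, N10=0, N11=1 [stuck-at-1].
So the outputs are Y1=0, Y2=1. (Without the fault they would be Y1=0, Y2=0.)

Y1=0, Y2=1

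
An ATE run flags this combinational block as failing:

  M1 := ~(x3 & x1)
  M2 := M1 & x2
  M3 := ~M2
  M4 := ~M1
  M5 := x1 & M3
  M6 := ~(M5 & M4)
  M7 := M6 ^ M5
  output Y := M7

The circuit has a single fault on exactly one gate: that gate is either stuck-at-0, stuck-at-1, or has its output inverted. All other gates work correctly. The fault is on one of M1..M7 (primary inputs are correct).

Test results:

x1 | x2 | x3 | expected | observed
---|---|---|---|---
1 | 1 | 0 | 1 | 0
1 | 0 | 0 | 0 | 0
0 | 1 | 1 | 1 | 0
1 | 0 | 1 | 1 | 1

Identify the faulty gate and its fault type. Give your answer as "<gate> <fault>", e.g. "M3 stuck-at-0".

Fault-free values for test 1 (x1=1, x2=1, x3=0): M1=1, M2=1, M3=0, M4=0, M5=0, M6=1, M7=1, giving Y=1. Observed 0.
Test 1: faults giving observed 0 are {M2 stuck-at-0, M2 inverted output, M3 stuck-at-1, M3 inverted output, M5 stuck-at-1, M5 inverted output, M6 stuck-at-0, M6 inverted output, M7 stuck-at-0, M7 inverted output}.
Test 2 (x1=1, x2=0, x3=0): fault-free M1=1, M2=0, M3=1, M4=0, M5=1, M6=1, M7=0 → 0; observed 0. Eliminates M2 inverted output, M3 inverted output, M5 inverted output, M6 stuck-at-0, M6 inverted output, M7 inverted output.
Test 3 (x1=0, x2=1, x3=1): fault-free M1=1, M2=1, M3=0, M4=0, M5=0, M6=1, M7=1 → 1; observed 0. Eliminates M2 stuck-at-0, M3 stuck-at-1.
Test 4 (x1=1, x2=0, x3=1): fault-free M1=0, M2=0, M3=1, M4=1, M5=1, M6=0, M7=1 → 1; observed 1. Eliminates M7 stuck-at-0.
Only M5 stuck-at-1 is consistent with every test.

M5 stuck-at-1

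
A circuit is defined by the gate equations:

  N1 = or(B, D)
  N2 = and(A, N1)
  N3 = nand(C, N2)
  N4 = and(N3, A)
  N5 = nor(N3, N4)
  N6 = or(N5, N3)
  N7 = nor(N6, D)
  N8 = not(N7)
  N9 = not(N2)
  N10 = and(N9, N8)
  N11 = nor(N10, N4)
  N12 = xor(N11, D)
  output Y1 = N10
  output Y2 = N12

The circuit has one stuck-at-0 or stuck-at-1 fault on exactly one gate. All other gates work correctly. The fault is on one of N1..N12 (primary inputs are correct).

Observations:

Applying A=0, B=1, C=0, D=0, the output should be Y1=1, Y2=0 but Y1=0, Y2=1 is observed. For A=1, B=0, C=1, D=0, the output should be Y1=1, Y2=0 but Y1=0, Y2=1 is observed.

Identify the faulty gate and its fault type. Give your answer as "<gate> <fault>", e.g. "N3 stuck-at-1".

N2 stuck-at-1

Fault-free values for test 1 (A=0, B=1, C=0, D=0): N1=1, N2=0, N3=1, N4=0, N5=0, N6=1, N7=0, N8=1, N9=1, N10=1, N11=0, N12=0, giving Y1=1, Y2=0. Observed Y1=0, Y2=1.
Test 1: faults giving observed Y1=0, Y2=1 are {N2 stuck-at-1, N6 stuck-at-0, N7 stuck-at-1, N8 stuck-at-0, N9 stuck-at-0, N10 stuck-at-0}.
Test 2 (A=1, B=0, C=1, D=0): fault-free N1=0, N2=0, N3=1, N4=1, N5=0, N6=1, N7=0, N8=1, N9=1, N10=1, N11=0, N12=0 → Y1=1, Y2=0; observed Y1=0, Y2=1. Eliminates N6 stuck-at-0, N7 stuck-at-1, N8 stuck-at-0, N9 stuck-at-0, N10 stuck-at-0.
Only N2 stuck-at-1 is consistent with every test.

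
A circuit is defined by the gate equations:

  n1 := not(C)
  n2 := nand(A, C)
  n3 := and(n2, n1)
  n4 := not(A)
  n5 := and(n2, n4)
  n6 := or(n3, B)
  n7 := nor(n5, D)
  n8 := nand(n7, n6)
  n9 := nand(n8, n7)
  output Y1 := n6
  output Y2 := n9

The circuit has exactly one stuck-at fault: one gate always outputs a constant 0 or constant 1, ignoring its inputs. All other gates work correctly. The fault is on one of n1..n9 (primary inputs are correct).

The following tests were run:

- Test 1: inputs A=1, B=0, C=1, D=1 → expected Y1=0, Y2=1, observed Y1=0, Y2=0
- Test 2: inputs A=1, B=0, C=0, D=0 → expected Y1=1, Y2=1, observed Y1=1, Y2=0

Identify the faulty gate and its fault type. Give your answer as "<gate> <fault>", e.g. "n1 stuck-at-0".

n9 stuck-at-0

Fault-free values for test 1 (A=1, B=0, C=1, D=1): n1=0, n2=0, n3=0, n4=0, n5=0, n6=0, n7=0, n8=1, n9=1, giving Y1=0, Y2=1. Observed Y1=0, Y2=0.
Test 1: faults giving observed Y1=0, Y2=0 are {n7 stuck-at-1, n9 stuck-at-0}.
Test 2 (A=1, B=0, C=0, D=0): fault-free n1=1, n2=1, n3=1, n4=0, n5=0, n6=1, n7=1, n8=0, n9=1 → Y1=1, Y2=1; observed Y1=1, Y2=0. Eliminates n7 stuck-at-1.
Only n9 stuck-at-0 is consistent with every test.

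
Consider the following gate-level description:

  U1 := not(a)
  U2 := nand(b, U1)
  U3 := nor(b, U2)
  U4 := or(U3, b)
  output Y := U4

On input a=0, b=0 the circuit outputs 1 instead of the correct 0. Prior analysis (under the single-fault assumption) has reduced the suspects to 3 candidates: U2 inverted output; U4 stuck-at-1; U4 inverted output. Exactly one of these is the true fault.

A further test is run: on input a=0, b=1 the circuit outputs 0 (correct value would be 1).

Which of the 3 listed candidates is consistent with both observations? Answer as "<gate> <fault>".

U4 inverted output

Evaluate each candidate on input a=0, b=1:
  U2 inverted output: U1=1, U2=1 [inverted output], U3=0, U4=1 → 1 — eliminated
  U4 stuck-at-1: U1=1, U2=0, U3=0, U4=1 [stuck-at-1] → 1 — eliminated
  U4 inverted output: U1=1, U2=0, U3=0, U4=0 [inverted output] → 0 — matches
Only U4 inverted output reproduces the observed 0.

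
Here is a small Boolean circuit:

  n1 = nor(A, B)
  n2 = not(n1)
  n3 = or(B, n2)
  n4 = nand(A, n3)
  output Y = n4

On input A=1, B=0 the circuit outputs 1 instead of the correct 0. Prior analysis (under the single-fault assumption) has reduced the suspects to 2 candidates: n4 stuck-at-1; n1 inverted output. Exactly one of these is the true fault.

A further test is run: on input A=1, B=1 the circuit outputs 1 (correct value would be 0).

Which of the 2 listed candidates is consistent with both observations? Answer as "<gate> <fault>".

Evaluate each candidate on input A=1, B=1:
  n4 stuck-at-1: n1=0, n2=1, n3=1, n4=1 [stuck-at-1] → 1 — matches
  n1 inverted output: n1=1 [inverted output], n2=0, n3=1, n4=0 → 0 — eliminated
Only n4 stuck-at-1 reproduces the observed 1.

n4 stuck-at-1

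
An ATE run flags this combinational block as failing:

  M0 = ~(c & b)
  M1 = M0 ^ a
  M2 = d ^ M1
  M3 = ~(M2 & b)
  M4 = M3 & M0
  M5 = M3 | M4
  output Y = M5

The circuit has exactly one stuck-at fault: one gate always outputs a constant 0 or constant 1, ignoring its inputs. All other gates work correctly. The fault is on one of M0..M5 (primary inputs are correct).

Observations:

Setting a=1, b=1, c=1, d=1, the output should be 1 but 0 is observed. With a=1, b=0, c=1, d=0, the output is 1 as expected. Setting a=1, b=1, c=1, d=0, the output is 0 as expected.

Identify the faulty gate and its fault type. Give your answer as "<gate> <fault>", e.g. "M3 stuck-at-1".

M2 stuck-at-1

Fault-free values for test 1 (a=1, b=1, c=1, d=1): M0=0, M1=1, M2=0, M3=1, M4=0, M5=1, giving Y=1. Observed 0.
Test 1: faults giving observed 0 are {M0 stuck-at-1, M1 stuck-at-0, M2 stuck-at-1, M3 stuck-at-0, M5 stuck-at-0}.
Test 2 (a=1, b=0, c=1, d=0): fault-free M0=1, M1=0, M2=0, M3=1, M4=1, M5=1 → 1; observed 1. Eliminates M3 stuck-at-0, M5 stuck-at-0.
Test 3 (a=1, b=1, c=1, d=0): fault-free M0=0, M1=1, M2=1, M3=0, M4=0, M5=0 → 0; observed 0. Eliminates M0 stuck-at-1, M1 stuck-at-0.
Only M2 stuck-at-1 is consistent with every test.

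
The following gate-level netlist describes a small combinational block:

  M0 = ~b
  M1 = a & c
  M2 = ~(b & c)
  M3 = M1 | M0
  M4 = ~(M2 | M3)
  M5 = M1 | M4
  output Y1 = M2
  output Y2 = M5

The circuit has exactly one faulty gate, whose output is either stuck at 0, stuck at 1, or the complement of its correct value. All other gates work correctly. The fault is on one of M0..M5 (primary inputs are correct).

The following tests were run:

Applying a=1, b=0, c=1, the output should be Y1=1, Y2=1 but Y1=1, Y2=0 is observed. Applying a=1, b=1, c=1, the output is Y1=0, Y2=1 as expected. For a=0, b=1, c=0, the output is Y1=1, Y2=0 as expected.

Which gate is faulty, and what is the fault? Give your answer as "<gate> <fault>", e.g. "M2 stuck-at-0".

Fault-free values for test 1 (a=1, b=0, c=1): M0=1, M1=1, M2=1, M3=1, M4=0, M5=1, giving Y1=1, Y2=1. Observed Y1=1, Y2=0.
Test 1: faults giving observed Y1=1, Y2=0 are {M1 stuck-at-0, M1 inverted output, M5 stuck-at-0, M5 inverted output}.
Test 2 (a=1, b=1, c=1): fault-free M0=0, M1=1, M2=0, M3=1, M4=0, M5=1 → Y1=0, Y2=1; observed Y1=0, Y2=1. Eliminates M5 stuck-at-0, M5 inverted output.
Test 3 (a=0, b=1, c=0): fault-free M0=0, M1=0, M2=1, M3=0, M4=0, M5=0 → Y1=1, Y2=0; observed Y1=1, Y2=0. Eliminates M1 inverted output.
Only M1 stuck-at-0 is consistent with every test.

M1 stuck-at-0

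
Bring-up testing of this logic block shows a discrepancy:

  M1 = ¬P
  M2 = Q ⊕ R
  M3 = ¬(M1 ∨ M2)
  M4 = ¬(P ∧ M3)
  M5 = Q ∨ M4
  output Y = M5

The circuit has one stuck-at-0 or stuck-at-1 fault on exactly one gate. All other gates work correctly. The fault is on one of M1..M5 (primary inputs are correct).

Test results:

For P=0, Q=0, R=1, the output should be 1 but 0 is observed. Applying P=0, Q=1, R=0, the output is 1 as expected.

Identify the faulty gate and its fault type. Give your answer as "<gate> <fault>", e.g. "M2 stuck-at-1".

Fault-free values for test 1 (P=0, Q=0, R=1): M1=1, M2=1, M3=0, M4=1, M5=1, giving Y=1. Observed 0.
Test 1: faults giving observed 0 are {M4 stuck-at-0, M5 stuck-at-0}.
Test 2 (P=0, Q=1, R=0): fault-free M1=1, M2=1, M3=0, M4=1, M5=1 → 1; observed 1. Eliminates M5 stuck-at-0.
Only M4 stuck-at-0 is consistent with every test.

M4 stuck-at-0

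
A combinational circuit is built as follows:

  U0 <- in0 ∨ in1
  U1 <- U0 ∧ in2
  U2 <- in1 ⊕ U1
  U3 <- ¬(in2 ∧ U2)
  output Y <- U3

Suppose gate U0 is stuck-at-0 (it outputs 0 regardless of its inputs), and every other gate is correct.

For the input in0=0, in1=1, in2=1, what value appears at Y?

Propagate with U0 forced: U0=0 [stuck-at-0], U1=0, U2=1, U3=0.
So Y = 0. (Without the fault it would be 1.)

0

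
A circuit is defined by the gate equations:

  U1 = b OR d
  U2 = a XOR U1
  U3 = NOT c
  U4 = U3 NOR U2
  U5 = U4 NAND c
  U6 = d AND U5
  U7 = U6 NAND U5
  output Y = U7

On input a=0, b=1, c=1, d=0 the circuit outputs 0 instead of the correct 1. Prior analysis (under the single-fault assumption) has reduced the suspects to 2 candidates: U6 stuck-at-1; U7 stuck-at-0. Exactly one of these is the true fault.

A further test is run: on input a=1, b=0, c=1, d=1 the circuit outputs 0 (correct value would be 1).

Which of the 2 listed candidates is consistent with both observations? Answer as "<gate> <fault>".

U7 stuck-at-0

Evaluate each candidate on input a=1, b=0, c=1, d=1:
  U6 stuck-at-1: U1=1, U2=0, U3=0, U4=1, U5=0, U6=1 [stuck-at-1], U7=1 → 1 — eliminated
  U7 stuck-at-0: U1=1, U2=0, U3=0, U4=1, U5=0, U6=0, U7=0 [stuck-at-0] → 0 — matches
Only U7 stuck-at-0 reproduces the observed 0.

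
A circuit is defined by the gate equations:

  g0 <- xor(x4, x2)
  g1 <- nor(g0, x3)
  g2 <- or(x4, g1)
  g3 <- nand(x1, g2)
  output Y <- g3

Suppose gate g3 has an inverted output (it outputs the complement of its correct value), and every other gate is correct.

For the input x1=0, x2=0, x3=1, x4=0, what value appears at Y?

0

Propagate with g3 forced: g0=0, g1=0, g2=0, g3=0 [inverted output].
So Y = 0. (Without the fault it would be 1.)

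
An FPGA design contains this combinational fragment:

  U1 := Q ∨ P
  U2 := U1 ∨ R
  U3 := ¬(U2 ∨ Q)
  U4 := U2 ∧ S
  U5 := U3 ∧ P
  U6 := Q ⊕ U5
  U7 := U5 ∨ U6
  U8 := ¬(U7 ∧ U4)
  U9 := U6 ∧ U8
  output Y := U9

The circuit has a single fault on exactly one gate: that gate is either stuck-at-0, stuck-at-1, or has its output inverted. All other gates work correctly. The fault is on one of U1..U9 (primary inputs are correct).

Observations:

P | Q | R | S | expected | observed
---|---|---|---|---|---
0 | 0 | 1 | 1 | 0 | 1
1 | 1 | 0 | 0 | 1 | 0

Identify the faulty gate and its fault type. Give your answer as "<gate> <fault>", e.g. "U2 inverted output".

Fault-free values for test 1 (P=0, Q=0, R=1, S=1): U1=0, U2=1, U3=0, U4=1, U5=0, U6=0, U7=0, U8=1, U9=0, giving Y=0. Observed 1.
Test 1: faults giving observed 1 are {U9 stuck-at-1, U9 inverted output}.
Test 2 (P=1, Q=1, R=0, S=0): fault-free U1=1, U2=1, U3=0, U4=0, U5=0, U6=1, U7=1, U8=1, U9=1 → 1; observed 0. Eliminates U9 stuck-at-1.
Only U9 inverted output is consistent with every test.

U9 inverted output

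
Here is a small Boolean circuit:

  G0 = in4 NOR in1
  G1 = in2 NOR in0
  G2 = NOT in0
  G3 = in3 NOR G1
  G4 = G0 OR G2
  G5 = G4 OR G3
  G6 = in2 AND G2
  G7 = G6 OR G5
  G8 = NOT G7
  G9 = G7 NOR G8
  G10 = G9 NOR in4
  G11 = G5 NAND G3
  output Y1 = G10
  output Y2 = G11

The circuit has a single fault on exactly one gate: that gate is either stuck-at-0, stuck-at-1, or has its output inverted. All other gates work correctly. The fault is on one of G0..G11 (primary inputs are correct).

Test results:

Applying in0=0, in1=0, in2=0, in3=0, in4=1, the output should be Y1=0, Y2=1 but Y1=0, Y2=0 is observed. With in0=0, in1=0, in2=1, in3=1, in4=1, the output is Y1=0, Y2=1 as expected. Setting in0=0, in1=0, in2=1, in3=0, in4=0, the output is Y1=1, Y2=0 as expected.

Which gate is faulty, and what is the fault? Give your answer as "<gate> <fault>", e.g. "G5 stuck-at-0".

Fault-free values for test 1 (in0=0, in1=0, in2=0, in3=0, in4=1): G0=0, G1=1, G2=1, G3=0, G4=1, G5=1, G6=0, G7=1, G8=0, G9=0, G10=0, G11=1, giving Y1=0, Y2=1. Observed Y1=0, Y2=0.
Test 1: faults giving observed Y1=0, Y2=0 are {G1 stuck-at-0, G1 inverted output, G3 stuck-at-1, G3 inverted output, G11 stuck-at-0, G11 inverted output}.
Test 2 (in0=0, in1=0, in2=1, in3=1, in4=1): fault-free G0=0, G1=0, G2=1, G3=0, G4=1, G5=1, G6=1, G7=1, G8=0, G9=0, G10=0, G11=1 → Y1=0, Y2=1; observed Y1=0, Y2=1. Eliminates G3 stuck-at-1, G3 inverted output, G11 stuck-at-0, G11 inverted output.
Test 3 (in0=0, in1=0, in2=1, in3=0, in4=0): fault-free G0=1, G1=0, G2=1, G3=1, G4=1, G5=1, G6=1, G7=1, G8=0, G9=0, G10=1, G11=0 → Y1=1, Y2=0; observed Y1=1, Y2=0. Eliminates G1 inverted output.
Only G1 stuck-at-0 is consistent with every test.

G1 stuck-at-0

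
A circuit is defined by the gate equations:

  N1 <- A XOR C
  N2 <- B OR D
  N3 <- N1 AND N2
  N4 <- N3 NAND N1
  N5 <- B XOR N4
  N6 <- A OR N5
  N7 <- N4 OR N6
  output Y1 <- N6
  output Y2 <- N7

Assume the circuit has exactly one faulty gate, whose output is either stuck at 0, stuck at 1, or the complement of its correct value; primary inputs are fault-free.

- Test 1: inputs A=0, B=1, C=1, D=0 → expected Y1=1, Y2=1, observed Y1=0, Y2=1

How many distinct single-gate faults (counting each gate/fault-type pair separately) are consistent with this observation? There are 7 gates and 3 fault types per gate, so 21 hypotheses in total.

8

Fault-free: N1=1, N2=1, N3=1, N4=0, N5=1, N6=1, N7=1 → Y1=1, Y2=1. Observed Y1=0, Y2=1.
  N1: stuck-at-0, inverted output ✓; others ✗
  N2: stuck-at-0, inverted output ✓; others ✗
  N3: stuck-at-0, inverted output ✓; others ✗
  N4: stuck-at-1, inverted output ✓; others ✗
  N5: none of the 3 fault types match ✗
  N6: none of the 3 fault types match ✗
  N7: none of the 3 fault types match ✗
Consistent faults: {N1 stuck-at-0, N1 inverted output, N2 stuck-at-0, N2 inverted output, N3 stuck-at-0, N3 inverted output, N4 stuck-at-1, N4 inverted output} — 8 in all.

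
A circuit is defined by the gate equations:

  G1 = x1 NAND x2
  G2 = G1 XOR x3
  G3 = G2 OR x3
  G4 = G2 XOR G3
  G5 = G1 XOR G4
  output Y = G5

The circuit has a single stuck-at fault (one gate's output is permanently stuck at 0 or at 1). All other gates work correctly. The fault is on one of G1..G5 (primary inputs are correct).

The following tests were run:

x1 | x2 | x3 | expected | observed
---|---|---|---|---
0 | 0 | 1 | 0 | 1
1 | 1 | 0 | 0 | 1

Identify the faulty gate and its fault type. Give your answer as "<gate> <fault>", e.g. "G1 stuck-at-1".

G5 stuck-at-1

Fault-free values for test 1 (x1=0, x2=0, x3=1): G1=1, G2=0, G3=1, G4=1, G5=0, giving Y=0. Observed 1.
Test 1: faults giving observed 1 are {G2 stuck-at-1, G3 stuck-at-0, G4 stuck-at-0, G5 stuck-at-1}.
Test 2 (x1=1, x2=1, x3=0): fault-free G1=0, G2=0, G3=0, G4=0, G5=0 → 0; observed 1. Eliminates G2 stuck-at-1, G3 stuck-at-0, G4 stuck-at-0.
Only G5 stuck-at-1 is consistent with every test.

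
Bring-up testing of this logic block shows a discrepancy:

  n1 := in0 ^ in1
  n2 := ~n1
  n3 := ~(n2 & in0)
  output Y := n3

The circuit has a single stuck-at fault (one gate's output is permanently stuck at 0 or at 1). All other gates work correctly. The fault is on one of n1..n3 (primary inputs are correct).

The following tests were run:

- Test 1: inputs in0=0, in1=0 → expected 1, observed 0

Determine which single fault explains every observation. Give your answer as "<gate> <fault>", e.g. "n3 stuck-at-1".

n3 stuck-at-0

Fault-free values for test 1 (in0=0, in1=0): n1=0, n2=1, n3=1, giving Y=1. Observed 0.
Test 1: faults giving observed 0 are {n3 stuck-at-0}.
Only n3 stuck-at-0 is consistent with every test.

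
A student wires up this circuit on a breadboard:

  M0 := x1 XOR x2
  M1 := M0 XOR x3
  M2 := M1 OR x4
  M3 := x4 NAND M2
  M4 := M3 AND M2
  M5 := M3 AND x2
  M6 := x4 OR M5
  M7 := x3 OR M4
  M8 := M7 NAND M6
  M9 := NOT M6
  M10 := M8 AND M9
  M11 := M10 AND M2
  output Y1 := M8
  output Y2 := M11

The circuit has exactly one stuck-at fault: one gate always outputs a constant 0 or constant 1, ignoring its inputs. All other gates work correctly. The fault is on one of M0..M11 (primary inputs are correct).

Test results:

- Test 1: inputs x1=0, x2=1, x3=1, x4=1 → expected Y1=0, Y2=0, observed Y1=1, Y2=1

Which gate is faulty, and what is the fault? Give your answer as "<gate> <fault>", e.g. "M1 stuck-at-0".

M6 stuck-at-0

Fault-free values for test 1 (x1=0, x2=1, x3=1, x4=1): M0=1, M1=0, M2=1, M3=0, M4=0, M5=0, M6=1, M7=1, M8=0, M9=0, M10=0, M11=0, giving Y1=0, Y2=0. Observed Y1=1, Y2=1.
Test 1: faults giving observed Y1=1, Y2=1 are {M6 stuck-at-0}.
Only M6 stuck-at-0 is consistent with every test.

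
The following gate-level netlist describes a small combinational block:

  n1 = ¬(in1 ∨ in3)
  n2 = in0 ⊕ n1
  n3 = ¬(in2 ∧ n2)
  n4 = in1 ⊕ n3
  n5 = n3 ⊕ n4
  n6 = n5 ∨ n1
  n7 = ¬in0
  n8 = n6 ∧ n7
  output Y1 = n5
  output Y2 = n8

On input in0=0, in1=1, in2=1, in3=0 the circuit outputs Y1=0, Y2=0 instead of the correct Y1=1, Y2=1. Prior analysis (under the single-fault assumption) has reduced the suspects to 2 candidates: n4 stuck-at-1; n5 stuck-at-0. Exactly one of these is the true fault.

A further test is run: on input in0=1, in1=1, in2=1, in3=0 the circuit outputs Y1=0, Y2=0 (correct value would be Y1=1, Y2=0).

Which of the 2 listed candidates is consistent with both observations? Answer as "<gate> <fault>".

Evaluate each candidate on input in0=1, in1=1, in2=1, in3=0:
  n4 stuck-at-1: n1=0, n2=1, n3=0, n4=1 [stuck-at-1], n5=1, n6=1, n7=0, n8=0 → Y1=1, Y2=0 — eliminated
  n5 stuck-at-0: n1=0, n2=1, n3=0, n4=1, n5=0 [stuck-at-0], n6=0, n7=0, n8=0 → Y1=0, Y2=0 — matches
Only n5 stuck-at-0 reproduces the observed Y1=0, Y2=0.

n5 stuck-at-0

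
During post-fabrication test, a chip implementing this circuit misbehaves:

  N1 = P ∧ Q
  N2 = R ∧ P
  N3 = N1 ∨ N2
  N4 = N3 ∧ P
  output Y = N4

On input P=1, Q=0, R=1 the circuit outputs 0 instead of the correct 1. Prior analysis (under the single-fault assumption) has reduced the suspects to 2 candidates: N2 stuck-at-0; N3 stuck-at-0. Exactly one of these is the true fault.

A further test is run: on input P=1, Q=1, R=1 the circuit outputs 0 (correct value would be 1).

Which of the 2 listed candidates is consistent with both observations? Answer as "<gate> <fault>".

N3 stuck-at-0

Evaluate each candidate on input P=1, Q=1, R=1:
  N2 stuck-at-0: N1=1, N2=0 [stuck-at-0], N3=1, N4=1 → 1 — eliminated
  N3 stuck-at-0: N1=1, N2=1, N3=0 [stuck-at-0], N4=0 → 0 — matches
Only N3 stuck-at-0 reproduces the observed 0.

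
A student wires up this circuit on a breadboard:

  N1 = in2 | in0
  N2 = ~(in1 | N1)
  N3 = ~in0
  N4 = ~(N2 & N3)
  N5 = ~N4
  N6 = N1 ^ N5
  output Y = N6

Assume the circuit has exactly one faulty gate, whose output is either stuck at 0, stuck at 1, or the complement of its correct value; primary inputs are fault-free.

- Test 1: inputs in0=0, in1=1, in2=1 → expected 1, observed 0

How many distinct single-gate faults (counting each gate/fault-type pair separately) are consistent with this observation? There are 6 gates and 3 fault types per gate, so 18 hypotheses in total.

Fault-free: N1=1, N2=0, N3=1, N4=1, N5=0, N6=1 → 1. Observed 0.
  N1: stuck-at-0, inverted output ✓; others ✗
  N2: stuck-at-1, inverted output ✓; others ✗
  N3: none of the 3 fault types match ✗
  N4: stuck-at-0, inverted output ✓; others ✗
  N5: stuck-at-1, inverted output ✓; others ✗
  N6: stuck-at-0, inverted output ✓; others ✗
Consistent faults: {N1 stuck-at-0, N1 inverted output, N2 stuck-at-1, N2 inverted output, N4 stuck-at-0, N4 inverted output, N5 stuck-at-1, N5 inverted output, N6 stuck-at-0, N6 inverted output} — 10 in all.

10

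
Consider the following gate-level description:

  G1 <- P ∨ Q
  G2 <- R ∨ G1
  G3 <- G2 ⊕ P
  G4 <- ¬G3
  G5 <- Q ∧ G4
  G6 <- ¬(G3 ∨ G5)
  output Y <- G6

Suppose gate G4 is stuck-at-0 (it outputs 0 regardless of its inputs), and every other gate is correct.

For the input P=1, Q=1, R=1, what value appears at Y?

1

Propagate with G4 forced: G1=1, G2=1, G3=0, G4=0 [stuck-at-0], G5=0, G6=1.
So Y = 1. (Without the fault it would be 0.)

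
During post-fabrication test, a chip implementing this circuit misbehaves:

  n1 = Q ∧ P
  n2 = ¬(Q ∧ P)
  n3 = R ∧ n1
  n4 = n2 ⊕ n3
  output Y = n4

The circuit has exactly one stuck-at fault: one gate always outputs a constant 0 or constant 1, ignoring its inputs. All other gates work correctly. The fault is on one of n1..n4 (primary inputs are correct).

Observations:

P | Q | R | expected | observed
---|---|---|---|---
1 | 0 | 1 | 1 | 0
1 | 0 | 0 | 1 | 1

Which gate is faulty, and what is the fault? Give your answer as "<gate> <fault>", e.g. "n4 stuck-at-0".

n1 stuck-at-1

Fault-free values for test 1 (P=1, Q=0, R=1): n1=0, n2=1, n3=0, n4=1, giving Y=1. Observed 0.
Test 1: faults giving observed 0 are {n1 stuck-at-1, n2 stuck-at-0, n3 stuck-at-1, n4 stuck-at-0}.
Test 2 (P=1, Q=0, R=0): fault-free n1=0, n2=1, n3=0, n4=1 → 1; observed 1. Eliminates n2 stuck-at-0, n3 stuck-at-1, n4 stuck-at-0.
Only n1 stuck-at-1 is consistent with every test.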